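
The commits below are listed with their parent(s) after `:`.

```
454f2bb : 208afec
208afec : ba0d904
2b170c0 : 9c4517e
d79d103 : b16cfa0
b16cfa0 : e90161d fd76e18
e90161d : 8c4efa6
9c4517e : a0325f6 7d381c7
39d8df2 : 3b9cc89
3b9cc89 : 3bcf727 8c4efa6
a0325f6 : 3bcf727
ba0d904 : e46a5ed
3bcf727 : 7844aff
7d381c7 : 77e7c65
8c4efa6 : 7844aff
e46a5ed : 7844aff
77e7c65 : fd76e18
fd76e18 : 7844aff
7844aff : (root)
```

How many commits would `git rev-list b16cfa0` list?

5

Walking parent pointers from b16cfa0: reachable set = {7844aff, 8c4efa6, b16cfa0, e90161d, fd76e18}.
That is 5 commits.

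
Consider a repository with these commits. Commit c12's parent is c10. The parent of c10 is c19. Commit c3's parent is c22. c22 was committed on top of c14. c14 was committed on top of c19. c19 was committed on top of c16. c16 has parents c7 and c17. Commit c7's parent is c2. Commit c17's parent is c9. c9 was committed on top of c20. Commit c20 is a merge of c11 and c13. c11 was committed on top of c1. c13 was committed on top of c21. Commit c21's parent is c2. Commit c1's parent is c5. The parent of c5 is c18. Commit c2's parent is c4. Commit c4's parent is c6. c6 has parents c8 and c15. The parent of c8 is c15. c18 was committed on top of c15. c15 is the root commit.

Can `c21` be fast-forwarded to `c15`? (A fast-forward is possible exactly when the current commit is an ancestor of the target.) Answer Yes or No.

No

A fast-forward from c21 to c15 is possible iff c21 is an ancestor of c15.
Ancestors of c15: {c15}.
c21 is not among them, so fast-forward is not possible.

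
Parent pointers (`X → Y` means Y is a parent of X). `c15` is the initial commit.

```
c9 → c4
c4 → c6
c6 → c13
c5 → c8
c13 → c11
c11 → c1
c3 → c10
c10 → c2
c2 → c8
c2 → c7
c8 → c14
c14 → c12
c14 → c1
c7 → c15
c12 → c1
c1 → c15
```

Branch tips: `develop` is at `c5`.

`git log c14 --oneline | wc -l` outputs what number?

4

Walking parent pointers from c14: reachable set = {c1, c12, c14, c15}.
That is 4 commits.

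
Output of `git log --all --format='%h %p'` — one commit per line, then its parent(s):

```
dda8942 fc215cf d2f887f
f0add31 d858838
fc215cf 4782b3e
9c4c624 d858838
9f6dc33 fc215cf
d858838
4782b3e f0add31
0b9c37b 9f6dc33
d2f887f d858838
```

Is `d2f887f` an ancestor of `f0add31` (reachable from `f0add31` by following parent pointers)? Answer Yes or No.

No

Ancestors of f0add31: {d858838, f0add31}.
d2f887f is not in that set, so it is not an ancestor of f0add31.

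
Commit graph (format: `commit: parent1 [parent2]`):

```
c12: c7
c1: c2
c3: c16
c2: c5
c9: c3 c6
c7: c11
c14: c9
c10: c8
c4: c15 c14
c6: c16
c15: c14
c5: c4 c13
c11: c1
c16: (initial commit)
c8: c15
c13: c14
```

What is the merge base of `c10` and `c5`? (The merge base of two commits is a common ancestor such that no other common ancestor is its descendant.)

Ancestors of c10: {c10, c14, c15, c16, c3, c6, c8, c9}.
Ancestors of c5: {c13, c14, c15, c16, c3, c4, c5, c6, c9}.
Common ancestors: {c14, c15, c16, c3, c6, c9}.
Among these, c15 is not an ancestor of any other common ancestor — it is the merge base.

c15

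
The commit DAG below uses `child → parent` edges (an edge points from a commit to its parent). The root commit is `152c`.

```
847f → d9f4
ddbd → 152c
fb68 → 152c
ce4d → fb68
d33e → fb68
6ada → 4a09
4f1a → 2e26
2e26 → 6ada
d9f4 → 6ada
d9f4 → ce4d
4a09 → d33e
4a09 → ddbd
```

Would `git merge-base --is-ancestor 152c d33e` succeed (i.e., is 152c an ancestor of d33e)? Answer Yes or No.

Yes

Ancestors of d33e (commits reachable by following parents): {152c, d33e, fb68}.
152c is in that set, so it is an ancestor of d33e.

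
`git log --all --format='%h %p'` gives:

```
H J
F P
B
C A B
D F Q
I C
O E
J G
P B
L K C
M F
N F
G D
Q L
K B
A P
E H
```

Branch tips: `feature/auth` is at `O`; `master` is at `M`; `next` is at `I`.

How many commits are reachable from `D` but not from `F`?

6

Reachable from D: {A, B, C, D, F, K, L, P, Q}.
Reachable from F: {B, F, P}.
In D's history but not F's: {A, C, D, K, L, Q} — 6 commits.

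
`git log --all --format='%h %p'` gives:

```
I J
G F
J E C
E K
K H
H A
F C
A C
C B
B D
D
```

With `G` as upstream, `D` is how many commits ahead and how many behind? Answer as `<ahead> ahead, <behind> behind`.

Reachable from D: {D}.
Reachable from G: {B, C, D, F, G}.
Only in D's history (ahead): {} — 0.
Only in G's history (behind): {B, C, F, G} — 4.

0 ahead, 4 behind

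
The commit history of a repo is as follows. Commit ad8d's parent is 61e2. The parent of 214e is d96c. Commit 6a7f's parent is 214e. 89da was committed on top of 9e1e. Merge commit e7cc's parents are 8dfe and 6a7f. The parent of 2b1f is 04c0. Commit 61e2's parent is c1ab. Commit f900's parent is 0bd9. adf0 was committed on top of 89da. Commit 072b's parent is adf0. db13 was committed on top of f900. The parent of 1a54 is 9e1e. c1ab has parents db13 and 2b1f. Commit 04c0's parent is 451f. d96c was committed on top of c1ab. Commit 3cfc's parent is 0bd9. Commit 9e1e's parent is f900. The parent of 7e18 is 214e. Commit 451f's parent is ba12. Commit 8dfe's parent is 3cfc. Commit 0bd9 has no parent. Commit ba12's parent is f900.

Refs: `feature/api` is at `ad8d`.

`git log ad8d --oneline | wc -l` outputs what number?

Walking parent pointers from ad8d: reachable set = {04c0, 0bd9, 2b1f, 451f, 61e2, ad8d, ba12, c1ab, db13, f900}.
That is 10 commits.

10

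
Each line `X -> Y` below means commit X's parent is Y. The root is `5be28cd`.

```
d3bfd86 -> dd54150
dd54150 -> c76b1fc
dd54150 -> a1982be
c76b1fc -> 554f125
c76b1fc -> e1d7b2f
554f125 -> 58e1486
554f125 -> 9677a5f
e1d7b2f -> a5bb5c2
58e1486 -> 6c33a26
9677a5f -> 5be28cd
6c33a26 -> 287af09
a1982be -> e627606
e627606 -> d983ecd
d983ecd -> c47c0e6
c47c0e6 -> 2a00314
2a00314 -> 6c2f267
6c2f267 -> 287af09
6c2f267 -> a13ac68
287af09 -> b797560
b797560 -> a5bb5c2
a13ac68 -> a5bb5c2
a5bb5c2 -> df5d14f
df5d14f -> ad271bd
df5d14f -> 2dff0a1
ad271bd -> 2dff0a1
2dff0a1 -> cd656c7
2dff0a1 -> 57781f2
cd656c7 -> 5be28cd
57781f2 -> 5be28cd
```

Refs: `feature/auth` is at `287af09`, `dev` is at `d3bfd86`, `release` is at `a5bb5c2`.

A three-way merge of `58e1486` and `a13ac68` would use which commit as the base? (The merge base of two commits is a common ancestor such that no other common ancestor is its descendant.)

Ancestors of 58e1486: {287af09, 2dff0a1, 57781f2, 58e1486, 5be28cd, 6c33a26, a5bb5c2, ad271bd, b797560, cd656c7, df5d14f}.
Ancestors of a13ac68: {2dff0a1, 57781f2, 5be28cd, a13ac68, a5bb5c2, ad271bd, cd656c7, df5d14f}.
Common ancestors: {2dff0a1, 57781f2, 5be28cd, a5bb5c2, ad271bd, cd656c7, df5d14f}.
Among these, a5bb5c2 is not an ancestor of any other common ancestor — it is the merge base.

a5bb5c2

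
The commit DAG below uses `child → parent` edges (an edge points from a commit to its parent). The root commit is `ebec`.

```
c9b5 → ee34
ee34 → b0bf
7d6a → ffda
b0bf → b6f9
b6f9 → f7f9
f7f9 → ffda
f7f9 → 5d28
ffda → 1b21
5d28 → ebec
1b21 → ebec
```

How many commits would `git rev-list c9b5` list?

9

Walking parent pointers from c9b5: reachable set = {1b21, 5d28, b0bf, b6f9, c9b5, ebec, ee34, f7f9, ffda}.
That is 9 commits.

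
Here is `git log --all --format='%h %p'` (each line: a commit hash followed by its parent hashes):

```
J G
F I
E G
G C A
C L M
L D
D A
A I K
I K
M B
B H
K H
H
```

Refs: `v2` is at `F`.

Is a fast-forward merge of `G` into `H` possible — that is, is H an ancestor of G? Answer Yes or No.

A fast-forward from H to G is possible iff H is an ancestor of G.
Ancestors of G: {A, B, C, D, G, H, I, K, L, M}.
H is among them, so fast-forward is possible.

Yes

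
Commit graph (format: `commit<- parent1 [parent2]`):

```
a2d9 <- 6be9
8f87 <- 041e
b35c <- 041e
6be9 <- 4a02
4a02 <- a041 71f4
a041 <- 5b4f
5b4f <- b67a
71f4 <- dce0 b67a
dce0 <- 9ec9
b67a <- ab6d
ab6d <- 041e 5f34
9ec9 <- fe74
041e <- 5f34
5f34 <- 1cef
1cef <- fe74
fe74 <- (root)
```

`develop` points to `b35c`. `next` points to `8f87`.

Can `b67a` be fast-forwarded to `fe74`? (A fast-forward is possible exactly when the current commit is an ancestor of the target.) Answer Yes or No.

A fast-forward from b67a to fe74 is possible iff b67a is an ancestor of fe74.
Ancestors of fe74: {fe74}.
b67a is not among them, so fast-forward is not possible.

No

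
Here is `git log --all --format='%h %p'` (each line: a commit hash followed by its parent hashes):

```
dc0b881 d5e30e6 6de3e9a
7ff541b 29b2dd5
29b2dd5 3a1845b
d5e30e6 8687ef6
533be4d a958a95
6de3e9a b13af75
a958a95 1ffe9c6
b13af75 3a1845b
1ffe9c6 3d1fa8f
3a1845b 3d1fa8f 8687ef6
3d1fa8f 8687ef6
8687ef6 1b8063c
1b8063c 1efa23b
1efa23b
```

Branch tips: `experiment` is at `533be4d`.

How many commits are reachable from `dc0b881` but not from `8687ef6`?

Reachable from dc0b881: {1b8063c, 1efa23b, 3a1845b, 3d1fa8f, 6de3e9a, 8687ef6, b13af75, d5e30e6, dc0b881}.
Reachable from 8687ef6: {1b8063c, 1efa23b, 8687ef6}.
In dc0b881's history but not 8687ef6's: {3a1845b, 3d1fa8f, 6de3e9a, b13af75, d5e30e6, dc0b881} — 6 commits.

6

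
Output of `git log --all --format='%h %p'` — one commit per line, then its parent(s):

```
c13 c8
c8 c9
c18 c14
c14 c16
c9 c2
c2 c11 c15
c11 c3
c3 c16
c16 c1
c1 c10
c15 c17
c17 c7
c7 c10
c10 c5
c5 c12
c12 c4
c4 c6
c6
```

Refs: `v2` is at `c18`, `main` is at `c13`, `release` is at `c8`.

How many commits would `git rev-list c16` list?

Walking parent pointers from c16: reachable set = {c1, c10, c12, c16, c4, c5, c6}.
That is 7 commits.

7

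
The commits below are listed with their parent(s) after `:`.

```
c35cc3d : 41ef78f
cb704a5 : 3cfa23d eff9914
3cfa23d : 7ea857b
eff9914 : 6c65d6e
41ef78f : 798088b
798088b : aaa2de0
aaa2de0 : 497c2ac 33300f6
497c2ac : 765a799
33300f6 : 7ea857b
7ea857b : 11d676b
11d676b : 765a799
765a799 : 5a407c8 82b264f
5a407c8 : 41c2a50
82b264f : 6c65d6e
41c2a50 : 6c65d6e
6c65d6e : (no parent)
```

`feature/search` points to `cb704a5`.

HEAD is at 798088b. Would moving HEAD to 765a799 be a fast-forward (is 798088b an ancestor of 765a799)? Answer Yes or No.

A fast-forward from 798088b to 765a799 is possible iff 798088b is an ancestor of 765a799.
Ancestors of 765a799: {41c2a50, 5a407c8, 6c65d6e, 765a799, 82b264f}.
798088b is not among them, so fast-forward is not possible.

No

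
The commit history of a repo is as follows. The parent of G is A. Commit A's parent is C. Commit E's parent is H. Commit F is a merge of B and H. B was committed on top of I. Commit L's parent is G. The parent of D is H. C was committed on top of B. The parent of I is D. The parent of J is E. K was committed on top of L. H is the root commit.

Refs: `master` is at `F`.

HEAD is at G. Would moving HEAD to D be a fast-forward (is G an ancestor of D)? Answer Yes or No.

No

A fast-forward from G to D is possible iff G is an ancestor of D.
Ancestors of D: {D, H}.
G is not among them, so fast-forward is not possible.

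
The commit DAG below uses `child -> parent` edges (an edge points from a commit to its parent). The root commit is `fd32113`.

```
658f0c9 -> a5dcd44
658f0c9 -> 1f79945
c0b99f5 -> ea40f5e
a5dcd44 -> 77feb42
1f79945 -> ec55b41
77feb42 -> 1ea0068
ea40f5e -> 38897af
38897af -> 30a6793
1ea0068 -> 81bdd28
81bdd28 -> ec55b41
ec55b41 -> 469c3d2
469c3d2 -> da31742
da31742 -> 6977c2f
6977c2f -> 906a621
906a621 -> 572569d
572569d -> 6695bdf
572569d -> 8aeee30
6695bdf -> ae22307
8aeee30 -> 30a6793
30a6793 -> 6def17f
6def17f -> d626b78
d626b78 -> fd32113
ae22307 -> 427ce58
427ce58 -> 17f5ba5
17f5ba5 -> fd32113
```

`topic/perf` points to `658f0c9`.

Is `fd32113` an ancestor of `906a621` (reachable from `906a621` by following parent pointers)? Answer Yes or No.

Yes

Ancestors of 906a621 (commits reachable by following parents): {17f5ba5, 30a6793, 427ce58, 572569d, 6695bdf, 6def17f, 8aeee30, 906a621, ae22307, d626b78, fd32113}.
fd32113 is in that set, so it is an ancestor of 906a621.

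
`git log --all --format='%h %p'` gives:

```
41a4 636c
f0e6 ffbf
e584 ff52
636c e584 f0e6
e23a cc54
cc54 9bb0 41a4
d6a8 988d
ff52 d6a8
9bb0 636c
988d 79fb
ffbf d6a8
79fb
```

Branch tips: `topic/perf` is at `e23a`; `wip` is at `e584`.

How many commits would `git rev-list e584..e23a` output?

7

Reachable from e23a: {41a4, 636c, 79fb, 988d, 9bb0, cc54, d6a8, e23a, e584, f0e6, ff52, ffbf}.
Reachable from e584: {79fb, 988d, d6a8, e584, ff52}.
In e23a's history but not e584's: {41a4, 636c, 9bb0, cc54, e23a, f0e6, ffbf} — 7 commits.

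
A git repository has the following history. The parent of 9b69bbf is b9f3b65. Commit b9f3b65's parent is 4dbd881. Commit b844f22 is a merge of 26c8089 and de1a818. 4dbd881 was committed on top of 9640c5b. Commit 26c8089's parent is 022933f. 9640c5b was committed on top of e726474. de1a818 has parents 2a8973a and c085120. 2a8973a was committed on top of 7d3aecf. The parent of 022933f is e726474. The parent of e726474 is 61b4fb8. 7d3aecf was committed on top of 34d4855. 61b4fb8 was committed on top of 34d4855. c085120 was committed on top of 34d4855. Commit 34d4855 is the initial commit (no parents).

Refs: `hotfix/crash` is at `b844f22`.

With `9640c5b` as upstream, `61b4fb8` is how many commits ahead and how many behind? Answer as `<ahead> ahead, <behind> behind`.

Reachable from 61b4fb8: {34d4855, 61b4fb8}.
Reachable from 9640c5b: {34d4855, 61b4fb8, 9640c5b, e726474}.
Only in 61b4fb8's history (ahead): {} — 0.
Only in 9640c5b's history (behind): {9640c5b, e726474} — 2.

0 ahead, 2 behind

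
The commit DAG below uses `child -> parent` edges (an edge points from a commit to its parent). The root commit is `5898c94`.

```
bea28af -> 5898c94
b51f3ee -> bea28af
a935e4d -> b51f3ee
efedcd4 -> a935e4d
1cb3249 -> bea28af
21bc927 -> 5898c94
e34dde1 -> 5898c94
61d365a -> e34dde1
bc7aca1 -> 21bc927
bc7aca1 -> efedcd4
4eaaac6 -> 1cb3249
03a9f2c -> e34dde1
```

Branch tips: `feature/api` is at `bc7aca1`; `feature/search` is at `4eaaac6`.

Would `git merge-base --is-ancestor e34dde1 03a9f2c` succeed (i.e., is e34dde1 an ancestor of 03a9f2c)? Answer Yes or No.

Yes

Ancestors of 03a9f2c (commits reachable by following parents): {03a9f2c, 5898c94, e34dde1}.
e34dde1 is in that set, so it is an ancestor of 03a9f2c.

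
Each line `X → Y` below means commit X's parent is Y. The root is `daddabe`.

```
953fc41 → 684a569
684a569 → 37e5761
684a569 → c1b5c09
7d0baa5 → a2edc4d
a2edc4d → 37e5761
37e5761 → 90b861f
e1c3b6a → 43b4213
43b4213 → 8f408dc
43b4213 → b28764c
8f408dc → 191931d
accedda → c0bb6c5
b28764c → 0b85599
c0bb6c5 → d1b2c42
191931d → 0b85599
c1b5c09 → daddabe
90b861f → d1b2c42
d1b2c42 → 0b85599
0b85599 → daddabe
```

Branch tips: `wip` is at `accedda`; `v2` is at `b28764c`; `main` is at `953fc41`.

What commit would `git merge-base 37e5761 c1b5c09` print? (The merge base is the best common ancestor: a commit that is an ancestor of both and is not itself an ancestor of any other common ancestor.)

daddabe

Ancestors of 37e5761: {0b85599, 37e5761, 90b861f, d1b2c42, daddabe}.
Ancestors of c1b5c09: {c1b5c09, daddabe}.
Common ancestors: {daddabe}.
The only common ancestor is daddabe, so it is the merge base.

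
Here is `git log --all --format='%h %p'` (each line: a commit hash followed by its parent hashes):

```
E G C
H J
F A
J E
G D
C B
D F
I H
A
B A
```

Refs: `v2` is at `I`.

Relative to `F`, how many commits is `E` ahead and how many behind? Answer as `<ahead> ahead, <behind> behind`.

Reachable from E: {A, B, C, D, E, F, G}.
Reachable from F: {A, F}.
Only in E's history (ahead): {B, C, D, E, G} — 5.
Only in F's history (behind): {} — 0.

5 ahead, 0 behind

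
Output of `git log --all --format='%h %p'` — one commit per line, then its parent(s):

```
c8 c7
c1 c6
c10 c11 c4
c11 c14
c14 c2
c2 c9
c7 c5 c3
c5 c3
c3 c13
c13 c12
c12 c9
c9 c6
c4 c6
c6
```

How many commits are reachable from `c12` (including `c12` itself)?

Walking parent pointers from c12: reachable set = {c12, c6, c9}.
That is 3 commits.

3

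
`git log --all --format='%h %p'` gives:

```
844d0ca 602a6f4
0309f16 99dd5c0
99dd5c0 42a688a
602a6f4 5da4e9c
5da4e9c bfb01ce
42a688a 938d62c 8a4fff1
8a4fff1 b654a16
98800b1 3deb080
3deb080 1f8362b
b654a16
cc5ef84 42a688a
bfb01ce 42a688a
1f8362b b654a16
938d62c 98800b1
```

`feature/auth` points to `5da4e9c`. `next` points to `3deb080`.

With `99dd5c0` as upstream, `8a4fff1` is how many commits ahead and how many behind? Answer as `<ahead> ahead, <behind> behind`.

Reachable from 8a4fff1: {8a4fff1, b654a16}.
Reachable from 99dd5c0: {1f8362b, 3deb080, 42a688a, 8a4fff1, 938d62c, 98800b1, 99dd5c0, b654a16}.
Only in 8a4fff1's history (ahead): {} — 0.
Only in 99dd5c0's history (behind): {1f8362b, 3deb080, 42a688a, 938d62c, 98800b1, 99dd5c0} — 6.

0 ahead, 6 behind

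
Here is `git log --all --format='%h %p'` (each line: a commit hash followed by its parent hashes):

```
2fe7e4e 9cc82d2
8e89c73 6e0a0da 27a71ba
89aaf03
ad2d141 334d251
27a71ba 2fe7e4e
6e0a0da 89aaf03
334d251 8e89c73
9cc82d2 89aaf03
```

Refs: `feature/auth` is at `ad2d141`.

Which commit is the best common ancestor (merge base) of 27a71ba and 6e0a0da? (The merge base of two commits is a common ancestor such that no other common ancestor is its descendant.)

Ancestors of 27a71ba: {27a71ba, 2fe7e4e, 89aaf03, 9cc82d2}.
Ancestors of 6e0a0da: {6e0a0da, 89aaf03}.
Common ancestors: {89aaf03}.
The only common ancestor is 89aaf03, so it is the merge base.

89aaf03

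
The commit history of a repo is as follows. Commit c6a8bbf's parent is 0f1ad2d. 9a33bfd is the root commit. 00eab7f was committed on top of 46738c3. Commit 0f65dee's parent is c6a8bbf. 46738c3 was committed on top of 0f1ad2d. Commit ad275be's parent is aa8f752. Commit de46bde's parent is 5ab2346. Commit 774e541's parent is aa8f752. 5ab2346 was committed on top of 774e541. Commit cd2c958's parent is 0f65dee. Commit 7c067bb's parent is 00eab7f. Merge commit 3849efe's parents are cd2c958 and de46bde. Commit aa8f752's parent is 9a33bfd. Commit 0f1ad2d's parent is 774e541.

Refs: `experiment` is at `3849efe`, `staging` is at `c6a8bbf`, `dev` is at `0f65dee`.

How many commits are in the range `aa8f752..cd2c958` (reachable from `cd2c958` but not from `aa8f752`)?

Reachable from cd2c958: {0f1ad2d, 0f65dee, 774e541, 9a33bfd, aa8f752, c6a8bbf, cd2c958}.
Reachable from aa8f752: {9a33bfd, aa8f752}.
In cd2c958's history but not aa8f752's: {0f1ad2d, 0f65dee, 774e541, c6a8bbf, cd2c958} — 5 commits.

5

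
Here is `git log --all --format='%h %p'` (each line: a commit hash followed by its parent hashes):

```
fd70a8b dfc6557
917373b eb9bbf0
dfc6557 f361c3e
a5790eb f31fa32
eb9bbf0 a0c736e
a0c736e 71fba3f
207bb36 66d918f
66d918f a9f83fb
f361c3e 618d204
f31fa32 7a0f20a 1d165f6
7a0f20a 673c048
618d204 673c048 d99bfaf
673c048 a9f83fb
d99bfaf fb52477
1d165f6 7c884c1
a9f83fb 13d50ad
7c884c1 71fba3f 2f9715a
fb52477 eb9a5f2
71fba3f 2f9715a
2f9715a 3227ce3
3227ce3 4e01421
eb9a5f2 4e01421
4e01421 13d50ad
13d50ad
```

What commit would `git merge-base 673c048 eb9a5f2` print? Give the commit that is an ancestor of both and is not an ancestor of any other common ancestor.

13d50ad

Ancestors of 673c048: {13d50ad, 673c048, a9f83fb}.
Ancestors of eb9a5f2: {13d50ad, 4e01421, eb9a5f2}.
Common ancestors: {13d50ad}.
The only common ancestor is 13d50ad, so it is the merge base.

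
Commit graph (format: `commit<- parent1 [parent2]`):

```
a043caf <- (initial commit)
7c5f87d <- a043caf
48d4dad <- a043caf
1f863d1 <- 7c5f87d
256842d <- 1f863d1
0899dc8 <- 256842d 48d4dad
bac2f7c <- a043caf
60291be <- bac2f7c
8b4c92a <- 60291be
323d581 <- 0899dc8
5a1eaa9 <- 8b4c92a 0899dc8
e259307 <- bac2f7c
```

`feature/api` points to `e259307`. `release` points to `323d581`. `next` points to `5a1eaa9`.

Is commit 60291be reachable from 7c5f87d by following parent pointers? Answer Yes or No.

Ancestors of 7c5f87d: {7c5f87d, a043caf}.
60291be is not in that set, so it is not an ancestor of 7c5f87d.

No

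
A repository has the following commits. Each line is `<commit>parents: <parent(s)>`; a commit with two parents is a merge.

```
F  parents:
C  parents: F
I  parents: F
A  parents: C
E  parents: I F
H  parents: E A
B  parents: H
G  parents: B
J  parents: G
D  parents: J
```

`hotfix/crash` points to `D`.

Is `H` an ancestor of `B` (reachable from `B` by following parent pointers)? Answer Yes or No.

Ancestors of B (commits reachable by following parents): {A, B, C, E, F, H, I}.
H is in that set, so it is an ancestor of B.

Yes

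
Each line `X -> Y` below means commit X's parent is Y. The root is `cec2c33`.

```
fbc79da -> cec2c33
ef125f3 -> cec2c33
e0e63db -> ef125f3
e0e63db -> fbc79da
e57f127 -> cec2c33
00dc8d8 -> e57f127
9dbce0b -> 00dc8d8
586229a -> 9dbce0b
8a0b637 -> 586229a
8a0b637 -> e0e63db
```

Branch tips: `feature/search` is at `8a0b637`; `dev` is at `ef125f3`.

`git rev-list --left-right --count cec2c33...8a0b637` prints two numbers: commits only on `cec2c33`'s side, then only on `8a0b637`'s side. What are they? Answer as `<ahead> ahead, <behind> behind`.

Reachable from cec2c33: {cec2c33}.
Reachable from 8a0b637: {00dc8d8, 586229a, 8a0b637, 9dbce0b, cec2c33, e0e63db, e57f127, ef125f3, fbc79da}.
Only in cec2c33's history (ahead): {} — 0.
Only in 8a0b637's history (behind): {00dc8d8, 586229a, 8a0b637, 9dbce0b, e0e63db, e57f127, ef125f3, fbc79da} — 8.

0 ahead, 8 behind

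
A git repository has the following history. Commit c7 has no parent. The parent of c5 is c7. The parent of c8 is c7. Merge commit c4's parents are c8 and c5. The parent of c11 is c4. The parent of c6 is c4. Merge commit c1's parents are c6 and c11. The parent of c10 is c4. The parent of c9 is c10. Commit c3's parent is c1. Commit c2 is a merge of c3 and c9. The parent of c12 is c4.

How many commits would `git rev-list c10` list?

Walking parent pointers from c10: reachable set = {c10, c4, c5, c7, c8}.
That is 5 commits.

5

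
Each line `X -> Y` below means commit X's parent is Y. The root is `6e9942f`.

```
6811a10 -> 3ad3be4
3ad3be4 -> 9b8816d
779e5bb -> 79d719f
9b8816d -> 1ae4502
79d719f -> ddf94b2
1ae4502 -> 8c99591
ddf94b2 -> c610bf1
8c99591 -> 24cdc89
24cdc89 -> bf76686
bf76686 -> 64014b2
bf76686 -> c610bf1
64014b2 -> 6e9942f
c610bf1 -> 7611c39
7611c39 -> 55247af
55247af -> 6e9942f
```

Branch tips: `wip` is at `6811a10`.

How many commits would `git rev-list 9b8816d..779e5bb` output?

3

Reachable from 779e5bb: {55247af, 6e9942f, 7611c39, 779e5bb, 79d719f, c610bf1, ddf94b2}.
Reachable from 9b8816d: {1ae4502, 24cdc89, 55247af, 64014b2, 6e9942f, 7611c39, 8c99591, 9b8816d, bf76686, c610bf1}.
In 779e5bb's history but not 9b8816d's: {779e5bb, 79d719f, ddf94b2} — 3 commits.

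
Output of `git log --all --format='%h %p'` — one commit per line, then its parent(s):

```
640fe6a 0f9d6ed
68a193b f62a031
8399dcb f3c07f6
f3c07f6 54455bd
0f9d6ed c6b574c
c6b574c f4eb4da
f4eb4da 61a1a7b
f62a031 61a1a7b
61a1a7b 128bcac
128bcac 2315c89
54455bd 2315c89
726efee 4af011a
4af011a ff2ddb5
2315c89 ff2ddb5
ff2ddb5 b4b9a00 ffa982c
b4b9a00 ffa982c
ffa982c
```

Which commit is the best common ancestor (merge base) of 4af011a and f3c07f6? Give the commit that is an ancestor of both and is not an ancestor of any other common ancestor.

ff2ddb5

Ancestors of 4af011a: {4af011a, b4b9a00, ff2ddb5, ffa982c}.
Ancestors of f3c07f6: {2315c89, 54455bd, b4b9a00, f3c07f6, ff2ddb5, ffa982c}.
Common ancestors: {b4b9a00, ff2ddb5, ffa982c}.
Among these, ff2ddb5 is not an ancestor of any other common ancestor — it is the merge base.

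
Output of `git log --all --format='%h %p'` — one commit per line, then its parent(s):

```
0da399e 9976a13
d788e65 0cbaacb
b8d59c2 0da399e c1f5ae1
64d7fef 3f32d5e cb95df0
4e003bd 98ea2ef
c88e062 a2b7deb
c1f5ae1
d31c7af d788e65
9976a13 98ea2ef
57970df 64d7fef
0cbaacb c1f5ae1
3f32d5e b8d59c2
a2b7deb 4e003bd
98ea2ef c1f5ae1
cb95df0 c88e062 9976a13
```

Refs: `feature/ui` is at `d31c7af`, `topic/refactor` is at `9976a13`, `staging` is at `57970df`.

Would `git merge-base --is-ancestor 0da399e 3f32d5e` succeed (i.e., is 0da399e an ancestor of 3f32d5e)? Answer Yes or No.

Yes

Ancestors of 3f32d5e (commits reachable by following parents): {0da399e, 3f32d5e, 98ea2ef, 9976a13, b8d59c2, c1f5ae1}.
0da399e is in that set, so it is an ancestor of 3f32d5e.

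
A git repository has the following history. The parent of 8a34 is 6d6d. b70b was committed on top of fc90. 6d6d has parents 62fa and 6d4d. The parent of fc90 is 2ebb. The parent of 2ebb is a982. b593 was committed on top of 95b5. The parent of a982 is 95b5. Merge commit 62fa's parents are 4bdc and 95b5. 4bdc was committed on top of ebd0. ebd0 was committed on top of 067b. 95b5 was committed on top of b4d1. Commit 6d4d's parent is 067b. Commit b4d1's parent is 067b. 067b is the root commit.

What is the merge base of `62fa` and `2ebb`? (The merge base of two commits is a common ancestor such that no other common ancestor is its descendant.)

95b5

Ancestors of 62fa: {067b, 4bdc, 62fa, 95b5, b4d1, ebd0}.
Ancestors of 2ebb: {067b, 2ebb, 95b5, a982, b4d1}.
Common ancestors: {067b, 95b5, b4d1}.
Among these, 95b5 is not an ancestor of any other common ancestor — it is the merge base.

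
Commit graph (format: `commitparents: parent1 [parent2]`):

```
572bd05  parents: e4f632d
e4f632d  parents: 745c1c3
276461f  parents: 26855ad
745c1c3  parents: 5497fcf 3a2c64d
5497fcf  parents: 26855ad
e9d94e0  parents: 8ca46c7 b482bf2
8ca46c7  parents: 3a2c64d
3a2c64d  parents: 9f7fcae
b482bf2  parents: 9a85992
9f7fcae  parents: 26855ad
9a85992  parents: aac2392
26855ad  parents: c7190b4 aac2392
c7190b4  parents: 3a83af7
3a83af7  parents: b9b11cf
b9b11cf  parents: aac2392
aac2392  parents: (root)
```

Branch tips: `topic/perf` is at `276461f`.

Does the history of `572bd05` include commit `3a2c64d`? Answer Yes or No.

Ancestors of 572bd05 (commits reachable by following parents): {26855ad, 3a2c64d, 3a83af7, 5497fcf, 572bd05, 745c1c3, 9f7fcae, aac2392, b9b11cf, c7190b4, e4f632d}.
3a2c64d is in that set, so it is an ancestor of 572bd05.

Yes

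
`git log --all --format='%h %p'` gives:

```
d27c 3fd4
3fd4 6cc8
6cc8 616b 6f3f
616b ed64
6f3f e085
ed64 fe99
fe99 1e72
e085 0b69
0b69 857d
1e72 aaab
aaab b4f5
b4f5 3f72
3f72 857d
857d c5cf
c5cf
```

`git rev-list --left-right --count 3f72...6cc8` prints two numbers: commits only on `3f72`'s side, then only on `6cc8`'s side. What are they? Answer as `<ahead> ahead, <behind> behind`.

Reachable from 3f72: {3f72, 857d, c5cf}.
Reachable from 6cc8: {0b69, 1e72, 3f72, 616b, 6cc8, 6f3f, 857d, aaab, b4f5, c5cf, e085, ed64, fe99}.
Only in 3f72's history (ahead): {} — 0.
Only in 6cc8's history (behind): {0b69, 1e72, 616b, 6cc8, 6f3f, aaab, b4f5, e085, ed64, fe99} — 10.

0 ahead, 10 behind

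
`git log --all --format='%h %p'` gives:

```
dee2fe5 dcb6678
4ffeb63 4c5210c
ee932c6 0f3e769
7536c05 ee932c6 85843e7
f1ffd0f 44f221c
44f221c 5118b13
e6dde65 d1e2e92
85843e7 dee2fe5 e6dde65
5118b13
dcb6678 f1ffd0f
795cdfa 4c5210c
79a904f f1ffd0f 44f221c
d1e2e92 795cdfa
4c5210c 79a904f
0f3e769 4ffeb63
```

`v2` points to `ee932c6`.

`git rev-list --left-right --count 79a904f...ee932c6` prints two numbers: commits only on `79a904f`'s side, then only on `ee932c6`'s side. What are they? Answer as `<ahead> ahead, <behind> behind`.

0 ahead, 4 behind

Reachable from 79a904f: {44f221c, 5118b13, 79a904f, f1ffd0f}.
Reachable from ee932c6: {0f3e769, 44f221c, 4c5210c, 4ffeb63, 5118b13, 79a904f, ee932c6, f1ffd0f}.
Only in 79a904f's history (ahead): {} — 0.
Only in ee932c6's history (behind): {0f3e769, 4c5210c, 4ffeb63, ee932c6} — 4.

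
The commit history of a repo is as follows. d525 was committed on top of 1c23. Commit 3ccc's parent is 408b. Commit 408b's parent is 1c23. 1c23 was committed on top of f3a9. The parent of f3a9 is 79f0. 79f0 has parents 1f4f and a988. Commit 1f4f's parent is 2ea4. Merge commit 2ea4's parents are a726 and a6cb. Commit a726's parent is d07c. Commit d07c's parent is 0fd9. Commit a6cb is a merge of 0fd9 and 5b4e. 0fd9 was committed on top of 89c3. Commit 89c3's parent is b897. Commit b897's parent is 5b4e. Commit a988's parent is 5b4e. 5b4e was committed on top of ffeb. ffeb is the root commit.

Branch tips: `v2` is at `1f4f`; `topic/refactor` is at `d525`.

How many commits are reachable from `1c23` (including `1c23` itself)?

Walking parent pointers from 1c23: reachable set = {0fd9, 1c23, 1f4f, 2ea4, 5b4e, 79f0, 89c3, a6cb, a726, a988, b897, d07c, f3a9, ffeb}.
That is 14 commits.

14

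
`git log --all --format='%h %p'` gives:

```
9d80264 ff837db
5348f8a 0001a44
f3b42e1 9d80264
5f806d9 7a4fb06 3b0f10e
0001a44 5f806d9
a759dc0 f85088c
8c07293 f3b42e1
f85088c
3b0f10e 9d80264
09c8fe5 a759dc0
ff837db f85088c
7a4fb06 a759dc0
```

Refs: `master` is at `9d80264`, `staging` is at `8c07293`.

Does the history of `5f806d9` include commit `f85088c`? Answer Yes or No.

Ancestors of 5f806d9 (commits reachable by following parents): {3b0f10e, 5f806d9, 7a4fb06, 9d80264, a759dc0, f85088c, ff837db}.
f85088c is in that set, so it is an ancestor of 5f806d9.

Yes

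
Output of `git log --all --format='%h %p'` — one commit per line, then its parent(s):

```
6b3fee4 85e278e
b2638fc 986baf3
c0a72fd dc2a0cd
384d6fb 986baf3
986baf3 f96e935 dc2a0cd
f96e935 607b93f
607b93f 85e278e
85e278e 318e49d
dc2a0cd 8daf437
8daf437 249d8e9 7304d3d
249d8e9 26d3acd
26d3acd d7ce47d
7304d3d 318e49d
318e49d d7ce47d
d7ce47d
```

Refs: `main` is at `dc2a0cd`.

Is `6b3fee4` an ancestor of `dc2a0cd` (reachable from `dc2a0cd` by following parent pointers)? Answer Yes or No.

Ancestors of dc2a0cd: {249d8e9, 26d3acd, 318e49d, 7304d3d, 8daf437, d7ce47d, dc2a0cd}.
6b3fee4 is not in that set, so it is not an ancestor of dc2a0cd.

No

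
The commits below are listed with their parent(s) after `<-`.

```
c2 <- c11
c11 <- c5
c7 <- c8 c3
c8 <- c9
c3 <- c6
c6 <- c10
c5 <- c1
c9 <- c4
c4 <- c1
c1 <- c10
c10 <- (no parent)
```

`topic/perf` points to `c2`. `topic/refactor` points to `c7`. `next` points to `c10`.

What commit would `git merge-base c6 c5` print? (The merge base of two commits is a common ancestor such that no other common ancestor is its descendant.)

Ancestors of c6: {c10, c6}.
Ancestors of c5: {c1, c10, c5}.
Common ancestors: {c10}.
The only common ancestor is c10, so it is the merge base.

c10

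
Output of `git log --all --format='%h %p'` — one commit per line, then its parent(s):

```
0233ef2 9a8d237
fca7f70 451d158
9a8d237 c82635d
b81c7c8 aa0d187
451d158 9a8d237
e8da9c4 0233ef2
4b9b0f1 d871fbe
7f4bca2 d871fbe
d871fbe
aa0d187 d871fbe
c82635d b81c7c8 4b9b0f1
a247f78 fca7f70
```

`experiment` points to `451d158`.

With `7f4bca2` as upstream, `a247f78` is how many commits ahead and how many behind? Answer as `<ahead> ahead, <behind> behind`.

Reachable from a247f78: {451d158, 4b9b0f1, 9a8d237, a247f78, aa0d187, b81c7c8, c82635d, d871fbe, fca7f70}.
Reachable from 7f4bca2: {7f4bca2, d871fbe}.
Only in a247f78's history (ahead): {451d158, 4b9b0f1, 9a8d237, a247f78, aa0d187, b81c7c8, c82635d, fca7f70} — 8.
Only in 7f4bca2's history (behind): {7f4bca2} — 1.

8 ahead, 1 behind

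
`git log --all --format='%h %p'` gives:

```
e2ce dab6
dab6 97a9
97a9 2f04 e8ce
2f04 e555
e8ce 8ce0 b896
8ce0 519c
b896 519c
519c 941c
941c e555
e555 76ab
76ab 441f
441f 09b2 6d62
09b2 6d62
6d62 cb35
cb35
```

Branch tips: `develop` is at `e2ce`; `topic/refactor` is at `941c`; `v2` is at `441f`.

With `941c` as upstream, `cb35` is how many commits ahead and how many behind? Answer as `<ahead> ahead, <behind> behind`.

Reachable from cb35: {cb35}.
Reachable from 941c: {09b2, 441f, 6d62, 76ab, 941c, cb35, e555}.
Only in cb35's history (ahead): {} — 0.
Only in 941c's history (behind): {09b2, 441f, 6d62, 76ab, 941c, e555} — 6.

0 ahead, 6 behind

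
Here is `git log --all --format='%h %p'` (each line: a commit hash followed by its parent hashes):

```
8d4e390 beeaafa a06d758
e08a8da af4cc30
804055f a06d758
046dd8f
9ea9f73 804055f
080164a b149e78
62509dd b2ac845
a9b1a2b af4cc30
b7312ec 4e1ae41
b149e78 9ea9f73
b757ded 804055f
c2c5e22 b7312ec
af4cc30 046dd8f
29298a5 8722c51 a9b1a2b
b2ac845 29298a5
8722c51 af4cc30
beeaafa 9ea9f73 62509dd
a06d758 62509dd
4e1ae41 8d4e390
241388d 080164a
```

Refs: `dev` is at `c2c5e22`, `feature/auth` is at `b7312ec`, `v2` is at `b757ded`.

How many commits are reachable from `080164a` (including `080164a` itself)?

Walking parent pointers from 080164a: reachable set = {046dd8f, 080164a, 29298a5, 62509dd, 804055f, 8722c51, 9ea9f73, a06d758, a9b1a2b, af4cc30, b149e78, b2ac845}.
That is 12 commits.

12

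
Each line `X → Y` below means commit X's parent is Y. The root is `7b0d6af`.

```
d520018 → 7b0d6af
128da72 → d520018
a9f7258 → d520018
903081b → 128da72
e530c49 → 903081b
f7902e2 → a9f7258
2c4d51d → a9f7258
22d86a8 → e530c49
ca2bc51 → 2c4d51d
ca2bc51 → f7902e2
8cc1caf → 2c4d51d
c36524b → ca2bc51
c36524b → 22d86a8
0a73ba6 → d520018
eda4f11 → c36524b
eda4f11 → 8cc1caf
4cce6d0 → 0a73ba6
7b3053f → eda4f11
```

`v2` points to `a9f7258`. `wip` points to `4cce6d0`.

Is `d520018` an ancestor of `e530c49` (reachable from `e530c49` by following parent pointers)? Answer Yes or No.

Ancestors of e530c49 (commits reachable by following parents): {128da72, 7b0d6af, 903081b, d520018, e530c49}.
d520018 is in that set, so it is an ancestor of e530c49.

Yes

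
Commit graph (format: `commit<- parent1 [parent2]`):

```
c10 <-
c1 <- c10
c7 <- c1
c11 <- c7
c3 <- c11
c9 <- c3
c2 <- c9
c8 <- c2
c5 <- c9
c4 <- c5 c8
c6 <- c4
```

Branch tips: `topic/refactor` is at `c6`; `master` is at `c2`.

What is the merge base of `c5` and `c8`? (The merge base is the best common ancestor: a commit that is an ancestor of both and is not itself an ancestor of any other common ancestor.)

c9

Ancestors of c5: {c1, c10, c11, c3, c5, c7, c9}.
Ancestors of c8: {c1, c10, c11, c2, c3, c7, c8, c9}.
Common ancestors: {c1, c10, c11, c3, c7, c9}.
Among these, c9 is not an ancestor of any other common ancestor — it is the merge base.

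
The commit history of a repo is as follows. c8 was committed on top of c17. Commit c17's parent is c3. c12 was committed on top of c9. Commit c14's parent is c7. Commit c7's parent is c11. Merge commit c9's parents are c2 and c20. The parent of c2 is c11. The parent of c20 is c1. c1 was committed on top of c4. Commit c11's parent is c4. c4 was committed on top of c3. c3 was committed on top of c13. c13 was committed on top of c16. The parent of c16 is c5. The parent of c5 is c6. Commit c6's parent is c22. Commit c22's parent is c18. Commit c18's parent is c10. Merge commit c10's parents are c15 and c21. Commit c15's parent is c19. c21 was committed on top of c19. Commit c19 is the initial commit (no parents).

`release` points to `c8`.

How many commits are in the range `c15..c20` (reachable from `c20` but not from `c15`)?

Reachable from c20: {c1, c10, c13, c15, c16, c18, c19, c20, c21, c22, c3, c4, c5, c6}.
Reachable from c15: {c15, c19}.
In c20's history but not c15's: {c1, c10, c13, c16, c18, c20, c21, c22, c3, c4, c5, c6} — 12 commits.

12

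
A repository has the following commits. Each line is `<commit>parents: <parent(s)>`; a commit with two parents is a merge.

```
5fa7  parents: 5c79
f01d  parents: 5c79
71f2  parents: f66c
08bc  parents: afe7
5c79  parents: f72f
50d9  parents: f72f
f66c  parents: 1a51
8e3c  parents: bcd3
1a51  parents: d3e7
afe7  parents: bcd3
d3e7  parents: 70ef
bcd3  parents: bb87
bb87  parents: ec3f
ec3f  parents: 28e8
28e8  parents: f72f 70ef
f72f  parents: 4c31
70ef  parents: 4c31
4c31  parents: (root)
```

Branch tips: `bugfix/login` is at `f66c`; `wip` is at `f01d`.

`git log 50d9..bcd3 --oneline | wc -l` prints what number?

Reachable from bcd3: {28e8, 4c31, 70ef, bb87, bcd3, ec3f, f72f}.
Reachable from 50d9: {4c31, 50d9, f72f}.
In bcd3's history but not 50d9's: {28e8, 70ef, bb87, bcd3, ec3f} — 5 commits.

5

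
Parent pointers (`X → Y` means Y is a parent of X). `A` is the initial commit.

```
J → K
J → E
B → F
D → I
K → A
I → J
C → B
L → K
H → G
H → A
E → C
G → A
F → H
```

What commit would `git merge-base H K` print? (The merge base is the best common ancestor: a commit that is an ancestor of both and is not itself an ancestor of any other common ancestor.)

A

Ancestors of H: {A, G, H}.
Ancestors of K: {A, K}.
Common ancestors: {A}.
The only common ancestor is A, so it is the merge base.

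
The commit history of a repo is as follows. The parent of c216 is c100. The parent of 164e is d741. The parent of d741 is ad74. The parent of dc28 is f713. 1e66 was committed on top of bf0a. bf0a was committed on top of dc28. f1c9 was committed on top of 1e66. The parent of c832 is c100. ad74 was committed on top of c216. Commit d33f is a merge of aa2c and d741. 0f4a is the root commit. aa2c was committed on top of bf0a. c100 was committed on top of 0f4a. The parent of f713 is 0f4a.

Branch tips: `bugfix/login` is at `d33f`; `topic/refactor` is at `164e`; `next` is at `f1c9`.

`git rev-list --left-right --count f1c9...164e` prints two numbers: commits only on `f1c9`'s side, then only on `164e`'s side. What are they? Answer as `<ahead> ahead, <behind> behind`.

5 ahead, 5 behind

Reachable from f1c9: {0f4a, 1e66, bf0a, dc28, f1c9, f713}.
Reachable from 164e: {0f4a, 164e, ad74, c100, c216, d741}.
Only in f1c9's history (ahead): {1e66, bf0a, dc28, f1c9, f713} — 5.
Only in 164e's history (behind): {164e, ad74, c100, c216, d741} — 5.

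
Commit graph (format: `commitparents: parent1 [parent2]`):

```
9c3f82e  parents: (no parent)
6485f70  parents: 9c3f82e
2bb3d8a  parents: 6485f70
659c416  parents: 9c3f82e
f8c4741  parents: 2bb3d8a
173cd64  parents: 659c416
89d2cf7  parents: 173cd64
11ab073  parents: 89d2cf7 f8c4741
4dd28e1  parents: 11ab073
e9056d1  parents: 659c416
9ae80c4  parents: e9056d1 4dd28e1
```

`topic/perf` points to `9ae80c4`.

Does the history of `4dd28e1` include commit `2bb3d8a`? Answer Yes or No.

Ancestors of 4dd28e1 (commits reachable by following parents): {11ab073, 173cd64, 2bb3d8a, 4dd28e1, 6485f70, 659c416, 89d2cf7, 9c3f82e, f8c4741}.
2bb3d8a is in that set, so it is an ancestor of 4dd28e1.

Yes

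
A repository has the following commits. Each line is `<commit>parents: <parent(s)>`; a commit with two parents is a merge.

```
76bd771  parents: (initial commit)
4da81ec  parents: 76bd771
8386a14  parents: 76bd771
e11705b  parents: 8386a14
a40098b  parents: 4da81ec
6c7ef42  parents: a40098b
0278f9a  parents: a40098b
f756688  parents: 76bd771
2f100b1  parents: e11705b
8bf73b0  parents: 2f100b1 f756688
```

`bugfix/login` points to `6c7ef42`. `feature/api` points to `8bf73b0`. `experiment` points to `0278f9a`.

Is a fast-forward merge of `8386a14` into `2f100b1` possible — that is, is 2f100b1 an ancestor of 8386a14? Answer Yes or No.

A fast-forward from 2f100b1 to 8386a14 is possible iff 2f100b1 is an ancestor of 8386a14.
Ancestors of 8386a14: {76bd771, 8386a14}.
2f100b1 is not among them, so fast-forward is not possible.

No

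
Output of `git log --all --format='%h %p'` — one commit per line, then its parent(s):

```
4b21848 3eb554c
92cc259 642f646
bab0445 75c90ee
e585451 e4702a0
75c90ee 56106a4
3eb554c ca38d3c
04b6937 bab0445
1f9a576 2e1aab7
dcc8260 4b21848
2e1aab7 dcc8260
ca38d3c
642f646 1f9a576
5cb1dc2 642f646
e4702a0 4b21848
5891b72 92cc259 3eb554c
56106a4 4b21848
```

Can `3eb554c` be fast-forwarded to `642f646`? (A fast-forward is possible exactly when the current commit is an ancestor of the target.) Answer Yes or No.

Yes

A fast-forward from 3eb554c to 642f646 is possible iff 3eb554c is an ancestor of 642f646.
Ancestors of 642f646: {1f9a576, 2e1aab7, 3eb554c, 4b21848, 642f646, ca38d3c, dcc8260}.
3eb554c is among them, so fast-forward is possible.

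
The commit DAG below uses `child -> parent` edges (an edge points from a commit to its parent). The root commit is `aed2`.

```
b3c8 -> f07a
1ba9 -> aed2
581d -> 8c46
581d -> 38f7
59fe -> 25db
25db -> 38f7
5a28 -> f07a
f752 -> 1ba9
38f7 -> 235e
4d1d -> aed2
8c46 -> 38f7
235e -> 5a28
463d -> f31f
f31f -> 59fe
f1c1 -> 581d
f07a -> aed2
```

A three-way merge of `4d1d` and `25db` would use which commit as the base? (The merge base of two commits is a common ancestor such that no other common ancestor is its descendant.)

aed2

Ancestors of 4d1d: {4d1d, aed2}.
Ancestors of 25db: {235e, 25db, 38f7, 5a28, aed2, f07a}.
Common ancestors: {aed2}.
The only common ancestor is aed2, so it is the merge base.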